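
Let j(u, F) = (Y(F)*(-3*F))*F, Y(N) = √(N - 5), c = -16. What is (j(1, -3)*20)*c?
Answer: 17280*I*√2 ≈ 24438.0*I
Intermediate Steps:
Y(N) = √(-5 + N)
j(u, F) = -3*F²*√(-5 + F) (j(u, F) = (√(-5 + F)*(-3*F))*F = (-3*F*√(-5 + F))*F = -3*F²*√(-5 + F))
(j(1, -3)*20)*c = (-3*(-3)²*√(-5 - 3)*20)*(-16) = (-3*9*√(-8)*20)*(-16) = (-3*9*2*I*√2*20)*(-16) = (-54*I*√2*20)*(-16) = -1080*I*√2*(-16) = 17280*I*√2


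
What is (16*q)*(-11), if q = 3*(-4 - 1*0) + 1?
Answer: 1936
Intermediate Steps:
q = -11 (q = 3*(-4 + 0) + 1 = 3*(-4) + 1 = -12 + 1 = -11)
(16*q)*(-11) = (16*(-11))*(-11) = -176*(-11) = 1936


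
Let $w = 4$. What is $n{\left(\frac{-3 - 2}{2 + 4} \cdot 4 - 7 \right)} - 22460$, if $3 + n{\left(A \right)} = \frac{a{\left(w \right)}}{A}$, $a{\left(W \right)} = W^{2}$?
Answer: $- \frac{696401}{31} \approx -22465.0$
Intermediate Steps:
$n{\left(A \right)} = -3 + \frac{16}{A}$ ($n{\left(A \right)} = -3 + \frac{4^{2}}{A} = -3 + \frac{16}{A}$)
$n{\left(\frac{-3 - 2}{2 + 4} \cdot 4 - 7 \right)} - 22460 = \left(-3 + \frac{16}{\frac{-3 - 2}{2 + 4} \cdot 4 - 7}\right) - 22460 = \left(-3 + \frac{16}{- \frac{5}{6} \cdot 4 - 7}\right) - 22460 = \left(-3 + \frac{16}{\left(-5\right) \frac{1}{6} \cdot 4 - 7}\right) - 22460 = \left(-3 + \frac{16}{\left(- \frac{5}{6}\right) 4 - 7}\right) - 22460 = \left(-3 + \frac{16}{- \frac{10}{3} - 7}\right) - 22460 = \left(-3 + \frac{16}{- \frac{31}{3}}\right) - 22460 = \left(-3 + 16 \left(- \frac{3}{31}\right)\right) - 22460 = \left(-3 - \frac{48}{31}\right) - 22460 = - \frac{141}{31} - 22460 = - \frac{696401}{31}$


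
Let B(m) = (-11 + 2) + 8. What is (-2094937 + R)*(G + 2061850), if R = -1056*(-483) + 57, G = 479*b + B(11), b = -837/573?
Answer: -623915897870976/191 ≈ -3.2666e+12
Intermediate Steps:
B(m) = -1 (B(m) = -9 + 8 = -1)
b = -279/191 (b = -837*1/573 = -279/191 ≈ -1.4607)
G = -133832/191 (G = 479*(-279/191) - 1 = -133641/191 - 1 = -133832/191 ≈ -700.69)
R = 510105 (R = 510048 + 57 = 510105)
(-2094937 + R)*(G + 2061850) = (-2094937 + 510105)*(-133832/191 + 2061850) = -1584832*393679518/191 = -623915897870976/191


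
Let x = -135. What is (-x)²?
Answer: 18225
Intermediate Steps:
(-x)² = (-1*(-135))² = 135² = 18225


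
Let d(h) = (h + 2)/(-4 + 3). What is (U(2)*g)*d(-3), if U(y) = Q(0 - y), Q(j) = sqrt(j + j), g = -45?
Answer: -90*I ≈ -90.0*I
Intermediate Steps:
Q(j) = sqrt(2)*sqrt(j) (Q(j) = sqrt(2*j) = sqrt(2)*sqrt(j))
U(y) = sqrt(2)*sqrt(-y) (U(y) = sqrt(2)*sqrt(0 - y) = sqrt(2)*sqrt(-y))
d(h) = -2 - h (d(h) = (2 + h)/(-1) = (2 + h)*(-1) = -2 - h)
(U(2)*g)*d(-3) = ((sqrt(2)*sqrt(-1*2))*(-45))*(-2 - 1*(-3)) = ((sqrt(2)*sqrt(-2))*(-45))*(-2 + 3) = ((sqrt(2)*(I*sqrt(2)))*(-45))*1 = ((2*I)*(-45))*1 = -90*I*1 = -90*I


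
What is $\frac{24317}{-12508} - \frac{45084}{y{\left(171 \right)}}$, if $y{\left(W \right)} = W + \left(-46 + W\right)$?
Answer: $- \frac{71388563}{462796} \approx -154.25$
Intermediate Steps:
$y{\left(W \right)} = -46 + 2 W$
$\frac{24317}{-12508} - \frac{45084}{y{\left(171 \right)}} = \frac{24317}{-12508} - \frac{45084}{-46 + 2 \cdot 171} = 24317 \left(- \frac{1}{12508}\right) - \frac{45084}{-46 + 342} = - \frac{24317}{12508} - \frac{45084}{296} = - \frac{24317}{12508} - \frac{11271}{74} = - \frac{71388563}{462796}$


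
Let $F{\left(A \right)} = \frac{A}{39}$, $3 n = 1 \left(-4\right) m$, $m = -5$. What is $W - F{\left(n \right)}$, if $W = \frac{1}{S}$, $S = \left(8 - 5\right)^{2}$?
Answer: $- \frac{7}{117} \approx -0.059829$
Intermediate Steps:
$n = \frac{20}{3}$ ($n = \frac{1 \left(-4\right) \left(-5\right)}{3} = \frac{\left(-4\right) \left(-5\right)}{3} = \frac{1}{3} \cdot 20 = \frac{20}{3} \approx 6.6667$)
$F{\left(A \right)} = \frac{A}{39}$ ($F{\left(A \right)} = A \frac{1}{39} = \frac{A}{39}$)
$S = 9$ ($S = 3^{2} = 9$)
$W = \frac{1}{9} \approx 0.11111$
$W - F{\left(n \right)} = \frac{1}{9} - \frac{1}{39} \cdot \frac{20}{3} = \frac{1}{9} - \frac{20}{117} = - \frac{7}{117}$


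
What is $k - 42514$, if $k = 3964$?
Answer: $-38550$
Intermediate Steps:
$k - 42514 = 3964 - 42514 = -38550$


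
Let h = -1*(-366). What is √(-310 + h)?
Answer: 2*√14 ≈ 7.4833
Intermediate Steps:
h = 366
√(-310 + h) = √(-310 + 366) = √56 = 2*√14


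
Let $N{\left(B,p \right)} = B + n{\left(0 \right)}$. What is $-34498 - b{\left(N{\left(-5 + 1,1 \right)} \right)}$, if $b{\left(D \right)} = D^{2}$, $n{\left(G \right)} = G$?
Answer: $-34514$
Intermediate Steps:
$N{\left(B,p \right)} = B$ ($N{\left(B,p \right)} = B + 0 = B$)
$-34498 - b{\left(N{\left(-5 + 1,1 \right)} \right)} = -34498 - \left(-5 + 1\right)^{2} = -34498 - \left(-4\right)^{2} = -34498 - 16 = -34514$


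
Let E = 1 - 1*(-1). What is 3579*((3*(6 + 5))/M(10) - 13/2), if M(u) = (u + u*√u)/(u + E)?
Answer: -390111/10 + 78738*√10/5 ≈ 10787.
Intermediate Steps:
E = 2 (E = 1 + 1 = 2)
M(u) = (u + u^(3/2))/(2 + u) (M(u) = (u + u*√u)/(u + 2) = (u + u^(3/2))/(2 + u))
3579*((3*(6 + 5))/M(10) - 13/2) = 3579*((3*(6 + 5))/(((10 + 10^(3/2))/(2 + 10))) - 13/2) = 3579*((3*11)/(((10 + 10*√10)/12)) - 13*½) = 3579*(33/(((10 + 10*√10)/12)) - 13/2) = 3579*(33/(⅚ + 5*√10/6) - 13/2) = 3579*(-13/2 + 33/(⅚ + 5*√10/6)) = -46527/2 + 118107/(⅚ + 5*√10/6)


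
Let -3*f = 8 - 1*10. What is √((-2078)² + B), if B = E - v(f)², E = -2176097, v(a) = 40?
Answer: √2140387 ≈ 1463.0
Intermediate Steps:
f = ⅔ (f = -(8 - 1*10)/3 = -(8 - 10)/3 = -⅓*(-2) = ⅔ ≈ 0.66667)
B = -2177697 (B = -2176097 - 1*40² = -2176097 - 1*1600 = -2176097 - 1600 = -2177697)
√((-2078)² + B) = √((-2078)² - 2177697) = √(4318084 - 2177697) = √2140387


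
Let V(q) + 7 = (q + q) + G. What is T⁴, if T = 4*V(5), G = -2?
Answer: 256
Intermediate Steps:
V(q) = -9 + 2*q (V(q) = -7 + ((q + q) - 2) = -7 + (2*q - 2) = -7 + (-2 + 2*q) = -9 + 2*q)
T = 4 (T = 4*(-9 + 2*5) = 4*(-9 + 10) = 4*1 = 4)
T⁴ = 4⁴ = 256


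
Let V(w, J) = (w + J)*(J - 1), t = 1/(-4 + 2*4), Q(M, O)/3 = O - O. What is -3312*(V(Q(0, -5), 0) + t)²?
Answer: -207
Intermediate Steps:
Q(M, O) = 0 (Q(M, O) = 3*(O - O) = 3*0 = 0)
t = ¼ (t = 1/(-4 + 8) = 1/4 = ¼ ≈ 0.25000)
V(w, J) = (-1 + J)*(J + w) (V(w, J) = (J + w)*(-1 + J) = (-1 + J)*(J + w))
-3312*(V(Q(0, -5), 0) + t)² = -3312*((0² - 1*0 - 1*0 + 0*0) + ¼)² = -3312*((0 + 0 + 0 + 0) + ¼)² = -3312*(0 + ¼)² = -3312*(¼)² = -3312*1/16 = -207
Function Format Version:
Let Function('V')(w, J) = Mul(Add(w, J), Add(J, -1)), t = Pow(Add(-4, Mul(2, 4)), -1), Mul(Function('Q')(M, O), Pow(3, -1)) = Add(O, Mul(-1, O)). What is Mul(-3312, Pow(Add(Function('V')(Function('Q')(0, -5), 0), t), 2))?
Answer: -207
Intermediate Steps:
Function('Q')(M, O) = 0 (Function('Q')(M, O) = Mul(3, Add(O, Mul(-1, O))) = Mul(3, 0) = 0)
t = Rational(1, 4) (t = Pow(Add(-4, 8), -1) = Pow(4, -1) = Rational(1, 4) ≈ 0.25000)
Function('V')(w, J) = Mul(Add(-1, J), Add(J, w)) (Function('V')(w, J) = Mul(Add(J, w), Add(-1, J)) = Mul(Add(-1, J), Add(J, w)))
Mul(-3312, Pow(Add(Function('V')(Function('Q')(0, -5), 0), t), 2)) = Mul(-3312, Pow(Add(Add(Pow(0, 2), Mul(-1, 0), Mul(-1, 0), Mul(0, 0)), Rational(1, 4)), 2)) = Mul(-3312, Pow(Add(Add(0, 0, 0, 0), Rational(1, 4)), 2)) = Mul(-3312, Pow(Add(0, Rational(1, 4)), 2)) = Mul(-3312, Pow(Rational(1, 4), 2)) = Mul(-3312, Rational(1, 16)) = -207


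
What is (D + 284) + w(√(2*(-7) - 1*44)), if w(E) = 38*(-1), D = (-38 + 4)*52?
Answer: -1522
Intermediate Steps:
D = -1768 (D = -34*52 = -1768)
w(E) = -38
(D + 284) + w(√(2*(-7) - 1*44)) = (-1768 + 284) - 38 = -1484 - 38 = -1522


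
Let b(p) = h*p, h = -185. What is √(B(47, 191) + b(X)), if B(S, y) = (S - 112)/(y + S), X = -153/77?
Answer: √2517612790/2618 ≈ 19.166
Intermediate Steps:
X = -153/77 (X = -153*1/77 = -153/77 ≈ -1.9870)
b(p) = -185*p
B(S, y) = (-112 + S)/(S + y)
√(B(47, 191) + b(X)) = √((-112 + 47)/(47 + 191) - 185*(-153/77)) = √(-65/238 + 28305/77) = √(961655/2618) = √2517612790/2618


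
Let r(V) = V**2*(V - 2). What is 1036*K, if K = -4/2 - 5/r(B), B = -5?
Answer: -10212/5 ≈ -2042.4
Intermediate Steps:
r(V) = V**2*(-2 + V)
K = -69/35 (K = -4/2 - 5*1/(25*(-2 - 5)) = -4*1/2 - 5/(25*(-7)) = -2 - 5/(-175) = -2 - 5*(-1/175) = -2 + 1/35 = -69/35 ≈ -1.9714)
1036*K = 1036*(-69/35) = -10212/5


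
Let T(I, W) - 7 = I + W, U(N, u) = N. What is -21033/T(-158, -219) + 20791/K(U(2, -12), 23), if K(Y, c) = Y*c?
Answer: 2165047/4255 ≈ 508.82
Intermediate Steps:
T(I, W) = 7 + I + W (T(I, W) = 7 + (I + W) = 7 + I + W)
-21033/T(-158, -219) + 20791/K(U(2, -12), 23) = -21033/(7 - 158 - 219) + 20791/((2*23)) = -21033/(-370) + 20791/46 = -21033*(-1/370) + 20791*(1/46) = 21033/370 + 20791/46 = 2165047/4255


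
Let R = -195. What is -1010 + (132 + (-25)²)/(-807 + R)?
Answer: -1012777/1002 ≈ -1010.8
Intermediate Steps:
-1010 + (132 + (-25)²)/(-807 + R) = -1010 + (132 + (-25)²)/(-807 - 195) = -1010 + (132 + 625)/(-1002) = -1010 + 757*(-1/1002) = -1010 - 757/1002 = -1012777/1002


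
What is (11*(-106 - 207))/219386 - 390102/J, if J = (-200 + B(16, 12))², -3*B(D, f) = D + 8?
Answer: -21432968831/2372878976 ≈ -9.0325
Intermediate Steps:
B(D, f) = -8/3 - D/3 (B(D, f) = -(D + 8)/3 = -(8 + D)/3 = -8/3 - D/3)
J = 43264 (J = (-200 + (-8/3 - ⅓*16))² = (-200 + (-8/3 - 16/3))² = (-200 - 8)² = (-208)² = 43264)
(11*(-106 - 207))/219386 - 390102/J = (11*(-106 - 207))/219386 - 390102/43264 = (11*(-313))*(1/219386) - 390102*1/43264 = -3443*1/219386 - 195051/21632 = -3443/219386 - 195051/21632 = -21432968831/2372878976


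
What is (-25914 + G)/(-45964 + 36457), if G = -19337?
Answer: 45251/9507 ≈ 4.7598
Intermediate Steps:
(-25914 + G)/(-45964 + 36457) = (-25914 - 19337)/(-45964 + 36457) = -45251/(-9507) = -45251*(-1/9507) = 45251/9507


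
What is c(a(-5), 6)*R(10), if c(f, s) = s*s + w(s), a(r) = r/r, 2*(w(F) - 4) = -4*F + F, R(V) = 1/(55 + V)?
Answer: 31/65 ≈ 0.47692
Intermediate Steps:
w(F) = 4 - 3*F/2 (w(F) = 4 + (-4*F + F)/2 = 4 + (-3*F)/2 = 4 - 3*F/2)
a(r) = 1
c(f, s) = 4 + s**2 - 3*s/2 (c(f, s) = s*s + (4 - 3*s/2) = s**2 + (4 - 3*s/2) = 4 + s**2 - 3*s/2)
c(a(-5), 6)*R(10) = (4 + 6**2 - 3/2*6)/(55 + 10) = (4 + 36 - 9)/65 = 31*(1/65) = 31/65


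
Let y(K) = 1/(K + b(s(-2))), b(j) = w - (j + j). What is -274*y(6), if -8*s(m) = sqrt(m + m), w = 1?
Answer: -7672/197 + 548*I/197 ≈ -38.944 + 2.7817*I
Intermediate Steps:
s(m) = -sqrt(2)*sqrt(m)/8 (s(m) = -sqrt(m + m)/8 = -sqrt(2)*sqrt(m)/8)
b(j) = 1 - 2*j (b(j) = 1 - (j + j) = 1 - 2*j)
y(K) = 1/(1 + K + I/2) (y(K) = 1/(K + (1 - (-1)*sqrt(2)*sqrt(-2)/4)) = 1/(K + (1 - (-1)*sqrt(2)*I*sqrt(2)/4)) = 1/(K + (1 - (-1)*I/2)) = 1/(K + (1 + I/2)) = 1/(1 + K + I/2))
-274*y(6) = -548/(2 + I + 2*6) = -548/(2 + I + 12) = -548/(14 + I) = -548*(14 - I)/197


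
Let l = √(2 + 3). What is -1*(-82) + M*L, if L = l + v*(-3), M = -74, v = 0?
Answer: 82 - 74*√5 ≈ -83.469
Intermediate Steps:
l = √5 ≈ 2.2361
L = √5 (L = √5 + 0*(-3) = √5 + 0 = √5 ≈ 2.2361)
-1*(-82) + M*L = -1*(-82) - 74*√5 = 82 - 74*√5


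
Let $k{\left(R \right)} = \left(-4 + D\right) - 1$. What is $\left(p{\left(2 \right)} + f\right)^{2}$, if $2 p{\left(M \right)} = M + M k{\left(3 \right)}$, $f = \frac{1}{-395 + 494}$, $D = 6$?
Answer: $\frac{39601}{9801} \approx 4.0405$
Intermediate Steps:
$f = \frac{1}{99} \approx 0.010101$
$k{\left(R \right)} = 1$ ($k{\left(R \right)} = \left(-4 + 6\right) - 1 = 2 - 1 = 1$)
$p{\left(M \right)} = M$ ($p{\left(M \right)} = \frac{M + M 1}{2} = \frac{M + M}{2} = \frac{2 M}{2} = M$)
$\left(p{\left(2 \right)} + f\right)^{2} = \left(2 + \frac{1}{99}\right)^{2} = \left(\frac{199}{99}\right)^{2} = \frac{39601}{9801}$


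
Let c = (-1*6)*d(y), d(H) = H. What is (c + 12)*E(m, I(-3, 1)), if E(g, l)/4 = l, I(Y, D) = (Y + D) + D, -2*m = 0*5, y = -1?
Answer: -72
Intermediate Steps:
m = 0 (m = -0*5 = -½*0 = 0)
I(Y, D) = Y + 2*D (I(Y, D) = (D + Y) + D = Y + 2*D)
E(g, l) = 4*l
c = 6 (c = -1*6*(-1) = -6*(-1) = 6)
(c + 12)*E(m, I(-3, 1)) = (6 + 12)*(4*(-3 + 2*1)) = 18*(4*(-3 + 2)) = 18*(4*(-1)) = 18*(-4) = -72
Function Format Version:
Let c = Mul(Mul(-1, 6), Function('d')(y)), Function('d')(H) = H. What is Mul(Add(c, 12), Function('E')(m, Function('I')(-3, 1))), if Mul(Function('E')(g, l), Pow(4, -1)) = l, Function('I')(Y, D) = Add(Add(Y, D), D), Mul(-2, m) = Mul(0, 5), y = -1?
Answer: -72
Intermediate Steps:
m = 0 (m = Mul(Rational(-1, 2), Mul(0, 5)) = Mul(Rational(-1, 2), 0) = 0)
Function('I')(Y, D) = Add(Y, Mul(2, D)) (Function('I')(Y, D) = Add(Add(D, Y), D) = Add(Y, Mul(2, D)))
Function('E')(g, l) = Mul(4, l)
c = 6 (c = Mul(Mul(-1, 6), -1) = Mul(-6, -1) = 6)
Mul(Add(c, 12), Function('E')(m, Function('I')(-3, 1))) = Mul(Add(6, 12), Mul(4, Add(-3, Mul(2, 1)))) = Mul(18, Mul(4, Add(-3, 2))) = Mul(18, Mul(4, -1)) = Mul(18, -4) = -72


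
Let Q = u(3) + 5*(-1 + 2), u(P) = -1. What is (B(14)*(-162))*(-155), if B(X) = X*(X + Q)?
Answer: 6327720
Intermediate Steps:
Q = 4 (Q = -1 + 5*(-1 + 2) = -1 + 5*1 = -1 + 5 = 4)
B(X) = X*(4 + X) (B(X) = X*(X + 4) = X*(4 + X))
(B(14)*(-162))*(-155) = ((14*(4 + 14))*(-162))*(-155) = ((14*18)*(-162))*(-155) = (252*(-162))*(-155) = -40824*(-155) = 6327720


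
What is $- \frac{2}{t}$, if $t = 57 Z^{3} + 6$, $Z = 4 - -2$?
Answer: $- \frac{1}{6159} \approx -0.00016236$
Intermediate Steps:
$Z = 6$ ($Z = 4 + 2 = 6$)
$t = 12318$ ($t = 57 \cdot 6^{3} + 6 = 57 \cdot 216 + 6 = 12312 + 6 = 12318$)
$- \frac{2}{t} = - \frac{2}{12318} = \left(-2\right) \frac{1}{12318} = - \frac{1}{6159}$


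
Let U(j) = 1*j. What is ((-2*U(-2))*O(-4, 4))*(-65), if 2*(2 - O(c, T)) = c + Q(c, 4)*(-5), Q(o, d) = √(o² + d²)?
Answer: -1040 - 2600*√2 ≈ -4717.0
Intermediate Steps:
U(j) = j
Q(o, d) = √(d² + o²)
O(c, T) = 2 - c/2 + 5*√(16 + c²)/2 (O(c, T) = 2 - (c + √(4² + c²)*(-5))/2 = 2 - (c + √(16 + c²)*(-5))/2 = 2 - (c - 5*√(16 + c²))/2 = 2 + (-c/2 + 5*√(16 + c²)/2) = 2 - c/2 + 5*√(16 + c²)/2)
((-2*U(-2))*O(-4, 4))*(-65) = ((-2*(-2))*(2 - ½*(-4) + 5*√(16 + (-4)²)/2))*(-65) = (4*(2 + 2 + 5*√(16 + 16)/2))*(-65) = (4*(2 + 2 + 5*√32/2))*(-65) = (4*(2 + 2 + 5*(4*√2)/2))*(-65) = (4*(2 + 2 + 10*√2))*(-65) = (4*(4 + 10*√2))*(-65) = (16 + 40*√2)*(-65) = -1040 - 2600*√2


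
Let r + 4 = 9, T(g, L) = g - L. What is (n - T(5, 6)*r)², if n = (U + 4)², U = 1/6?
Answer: 648025/1296 ≈ 500.02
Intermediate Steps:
U = ⅙ ≈ 0.16667
r = 5 (r = -4 + 9 = 5)
n = 625/36 (n = (⅙ + 4)² = (25/6)² = 625/36 ≈ 17.361)
(n - T(5, 6)*r)² = (625/36 - (5 - 1*6)*5)² = (625/36 - (5 - 6)*5)² = (625/36 - (-1)*5)² = (625/36 - 1*(-5))² = (625/36 + 5)² = (805/36)² = 648025/1296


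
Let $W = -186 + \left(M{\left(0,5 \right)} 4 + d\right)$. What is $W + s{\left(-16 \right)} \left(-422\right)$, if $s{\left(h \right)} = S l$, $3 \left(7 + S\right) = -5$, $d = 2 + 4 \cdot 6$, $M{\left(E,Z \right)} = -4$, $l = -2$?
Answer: $- \frac{22472}{3} \approx -7490.7$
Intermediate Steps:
$d = 26$ ($d = 2 + 24 = 26$)
$S = - \frac{26}{3}$ ($S = -7 + \frac{1}{3} \left(-5\right) = -7 - \frac{5}{3} = - \frac{26}{3} \approx -8.6667$)
$s{\left(h \right)} = \frac{52}{3}$ ($s{\left(h \right)} = \left(- \frac{26}{3}\right) \left(-2\right) = \frac{52}{3}$)
$W = -176$ ($W = -186 + \left(\left(-4\right) 4 + 26\right) = -186 + \left(-16 + 26\right) = -186 + 10 = -176$)
$W + s{\left(-16 \right)} \left(-422\right) = -176 + \frac{52}{3} \left(-422\right) = -176 - \frac{21944}{3} = - \frac{22472}{3}$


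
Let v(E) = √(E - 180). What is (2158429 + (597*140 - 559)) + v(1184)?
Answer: 2241450 + 2*√251 ≈ 2.2415e+6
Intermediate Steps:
v(E) = √(-180 + E)
(2158429 + (597*140 - 559)) + v(1184) = (2158429 + (597*140 - 559)) + √(-180 + 1184) = (2158429 + (83580 - 559)) + √1004 = (2158429 + 83021) + 2*√251 = 2241450 + 2*√251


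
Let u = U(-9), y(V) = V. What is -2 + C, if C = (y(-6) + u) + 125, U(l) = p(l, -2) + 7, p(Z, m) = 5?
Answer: 129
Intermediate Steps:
U(l) = 12 (U(l) = 5 + 7 = 12)
u = 12
C = 131 (C = (-6 + 12) + 125 = 6 + 125 = 131)
-2 + C = -2 + 131 = 129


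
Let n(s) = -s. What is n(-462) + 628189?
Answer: 628651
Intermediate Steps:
n(-462) + 628189 = -1*(-462) + 628189 = 462 + 628189 = 628651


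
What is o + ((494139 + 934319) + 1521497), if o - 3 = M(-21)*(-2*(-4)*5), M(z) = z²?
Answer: 2967598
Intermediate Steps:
o = 17643 (o = 3 + (-21)²*(-2*(-4)*5) = 3 + 441*(8*5) = 3 + 441*40 = 3 + 17640 = 17643)
o + ((494139 + 934319) + 1521497) = 17643 + ((494139 + 934319) + 1521497) = 17643 + (1428458 + 1521497) = 17643 + 2949955 = 2967598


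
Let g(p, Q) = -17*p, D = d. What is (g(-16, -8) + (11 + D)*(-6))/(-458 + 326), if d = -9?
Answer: -65/33 ≈ -1.9697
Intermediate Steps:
D = -9
(g(-16, -8) + (11 + D)*(-6))/(-458 + 326) = (-17*(-16) + (11 - 9)*(-6))/(-458 + 326) = (272 + 2*(-6))/(-132) = (272 - 12)*(-1/132) = 260*(-1/132) = -65/33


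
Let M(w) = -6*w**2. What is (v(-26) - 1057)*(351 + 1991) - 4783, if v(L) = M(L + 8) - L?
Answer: -6972233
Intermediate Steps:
v(L) = -L - 6*(8 + L)**2 (v(L) = -6*(L + 8)**2 - L = -6*(8 + L)**2 - L = -L - 6*(8 + L)**2)
(v(-26) - 1057)*(351 + 1991) - 4783 = ((-1*(-26) - 6*(8 - 26)**2) - 1057)*(351 + 1991) - 4783 = ((26 - 6*(-18)**2) - 1057)*2342 - 4783 = ((26 - 6*324) - 1057)*2342 - 4783 = ((26 - 1944) - 1057)*2342 - 4783 = (-1918 - 1057)*2342 - 4783 = -2975*2342 - 4783 = -6967450 - 4783 = -6972233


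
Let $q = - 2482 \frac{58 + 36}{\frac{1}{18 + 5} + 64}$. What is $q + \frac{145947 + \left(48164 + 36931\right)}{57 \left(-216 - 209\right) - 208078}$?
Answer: $- \frac{1246897736318}{342182319} \approx -3644.0$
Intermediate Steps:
$q = - \frac{5366084}{1473}$ ($q = - 2482 \frac{94}{\frac{1}{23} + 64} = - 2482 \frac{94}{\frac{1473}{23}} = - 2482 \cdot 94 \cdot \frac{23}{1473} = \left(-2482\right) \frac{2162}{1473} = - \frac{5366084}{1473} \approx -3643.0$)
$q + \frac{145947 + \left(48164 + 36931\right)}{57 \left(-216 - 209\right) - 208078} = - \frac{5366084}{1473} + \frac{145947 + \left(48164 + 36931\right)}{57 \left(-216 - 209\right) - 208078} = - \frac{5366084}{1473} + \frac{145947 + 85095}{57 \left(-425\right) - 208078} = - \frac{5366084}{1473} + \frac{231042}{-24225 - 208078} = - \frac{5366084}{1473} + \frac{231042}{-232303} = - \frac{5366084}{1473} + 231042 \left(- \frac{1}{232303}\right) = - \frac{5366084}{1473} - \frac{231042}{232303} = - \frac{1246897736318}{342182319}$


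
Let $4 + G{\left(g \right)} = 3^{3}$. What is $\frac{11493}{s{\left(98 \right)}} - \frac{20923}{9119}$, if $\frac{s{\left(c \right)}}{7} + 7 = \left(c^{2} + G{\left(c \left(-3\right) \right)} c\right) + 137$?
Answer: $- \frac{183441089}{85025556} \approx -2.1575$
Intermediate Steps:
$G{\left(g \right)} = 23$ ($G{\left(g \right)} = -4 + 3^{3} = -4 + 27 = 23$)
$s{\left(c \right)} = 910 + 7 c^{2} + 161 c$ ($s{\left(c \right)} = -49 + 7 \left(\left(c^{2} + 23 c\right) + 137\right) = -49 + 7 \left(137 + c^{2} + 23 c\right) = -49 + \left(959 + 7 c^{2} + 161 c\right) = 910 + 7 c^{2} + 161 c$)
$\frac{11493}{s{\left(98 \right)}} - \frac{20923}{9119} = \frac{11493}{910 + 7 \cdot 98^{2} + 161 \cdot 98} - \frac{20923}{9119} = \frac{11493}{910 + 7 \cdot 9604 + 15778} - \frac{20923}{9119} = \frac{11493}{910 + 67228 + 15778} - \frac{20923}{9119} = \frac{11493}{83916} - \frac{20923}{9119} = 11493 \cdot \frac{1}{83916} - \frac{20923}{9119} = \frac{1277}{9324} - \frac{20923}{9119} = - \frac{183441089}{85025556}$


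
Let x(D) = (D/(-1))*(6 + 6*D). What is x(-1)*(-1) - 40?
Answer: -40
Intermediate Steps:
x(D) = -D*(6 + 6*D) (x(D) = (D*(-1))*(6 + 6*D) = (-D)*(6 + 6*D) = -D*(6 + 6*D))
x(-1)*(-1) - 40 = -6*(-1)*(1 - 1)*(-1) - 40 = -6*(-1)*0*(-1) - 40 = 0*(-1) - 40 = 0 - 40 = -40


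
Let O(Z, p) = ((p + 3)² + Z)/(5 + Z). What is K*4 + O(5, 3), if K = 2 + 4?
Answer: 281/10 ≈ 28.100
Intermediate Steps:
O(Z, p) = (Z + (3 + p)²)/(5 + Z) (O(Z, p) = ((3 + p)² + Z)/(5 + Z) = (Z + (3 + p)²)/(5 + Z))
K = 6
K*4 + O(5, 3) = 6*4 + (5 + (3 + 3)²)/(5 + 5) = 24 + (5 + 6²)/10 = 24 + (5 + 36)/10 = 24 + (⅒)*41 = 24 + 41/10 = 281/10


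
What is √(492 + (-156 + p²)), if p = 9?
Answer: √417 ≈ 20.421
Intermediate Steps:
√(492 + (-156 + p²)) = √(492 + (-156 + 9²)) = √(492 + (-156 + 81)) = √(492 - 75) = √417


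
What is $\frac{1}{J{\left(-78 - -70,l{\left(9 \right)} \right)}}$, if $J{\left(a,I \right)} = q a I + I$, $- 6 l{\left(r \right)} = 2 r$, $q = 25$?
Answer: $\frac{1}{597} \approx 0.001675$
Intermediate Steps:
$l{\left(r \right)} = - \frac{r}{3}$ ($l{\left(r \right)} = - \frac{2 r}{6} = - \frac{r}{3}$)
$J{\left(a,I \right)} = I + 25 I a$ ($J{\left(a,I \right)} = 25 a I + I = 25 I a + I = I + 25 I a$)
$\frac{1}{J{\left(-78 - -70,l{\left(9 \right)} \right)}} = \frac{1}{\left(- \frac{1}{3}\right) 9 \left(1 + 25 \left(-78 - -70\right)\right)} = \frac{1}{\left(-3\right) \left(1 + 25 \left(-78 + 70\right)\right)} = \frac{1}{\left(-3\right) \left(1 + 25 \left(-8\right)\right)} = \frac{1}{\left(-3\right) \left(1 - 200\right)} = \frac{1}{\left(-3\right) \left(-199\right)} = \frac{1}{597}$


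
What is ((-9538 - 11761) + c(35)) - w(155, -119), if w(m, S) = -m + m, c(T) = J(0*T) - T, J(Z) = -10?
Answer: -21344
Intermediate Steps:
c(T) = -10 - T
w(m, S) = 0
((-9538 - 11761) + c(35)) - w(155, -119) = ((-9538 - 11761) + (-10 - 1*35)) - 1*0 = (-21299 + (-10 - 35)) + 0 = (-21299 - 45) + 0 = -21344 + 0 = -21344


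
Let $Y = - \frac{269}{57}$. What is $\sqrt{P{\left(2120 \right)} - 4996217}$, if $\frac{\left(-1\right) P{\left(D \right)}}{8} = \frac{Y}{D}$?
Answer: $\frac{2 i \sqrt{284985496944795}}{15105} \approx 2235.2 i$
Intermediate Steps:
$Y = - \frac{269}{57}$ ($Y = \left(-269\right) \frac{1}{57} = - \frac{269}{57} \approx -4.7193$)
$P{\left(D \right)} = \frac{2152}{57 D}$ ($P{\left(D \right)} = - 8 \left(- \frac{269}{57 D}\right) = \frac{2152}{57 D}$)
$\sqrt{P{\left(2120 \right)} - 4996217} = \sqrt{\frac{2152}{57 \cdot 2120} - 4996217} = \sqrt{\frac{2152}{57} \cdot \frac{1}{2120} - 4996217} = \sqrt{\frac{269}{15105} - 4996217} = \sqrt{- \frac{75467857516}{15105}} = \frac{2 i \sqrt{284985496944795}}{15105}$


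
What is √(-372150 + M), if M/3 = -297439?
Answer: I*√1264467 ≈ 1124.5*I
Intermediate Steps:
M = -892317 (M = 3*(-297439) = -892317)
√(-372150 + M) = √(-372150 - 892317) = √(-1264467) = I*√1264467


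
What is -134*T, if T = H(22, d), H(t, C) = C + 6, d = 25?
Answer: -4154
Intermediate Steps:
H(t, C) = 6 + C
T = 31 (T = 6 + 25 = 31)
-134*T = -134*31 = -4154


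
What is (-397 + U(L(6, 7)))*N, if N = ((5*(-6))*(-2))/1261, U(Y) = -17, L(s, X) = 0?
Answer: -24840/1261 ≈ -19.699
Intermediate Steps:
N = 60/1261 (N = -30*(-2)*(1/1261) = 60*(1/1261) = 60/1261 ≈ 0.047581)
(-397 + U(L(6, 7)))*N = (-397 - 17)*(60/1261) = -414*60/1261 = -24840/1261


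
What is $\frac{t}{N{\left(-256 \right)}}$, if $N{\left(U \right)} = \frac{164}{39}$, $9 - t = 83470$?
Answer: $- \frac{3254979}{164} \approx -19847.0$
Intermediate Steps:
$t = -83461$ ($t = 9 - 83470 = -83461$)
$N{\left(U \right)} = \frac{164}{39}$ ($N{\left(U \right)} = 164 \cdot \frac{1}{39} = \frac{164}{39}$)
$\frac{t}{N{\left(-256 \right)}} = - \frac{83461}{\frac{164}{39}} = \left(-83461\right) \frac{39}{164} = - \frac{3254979}{164}$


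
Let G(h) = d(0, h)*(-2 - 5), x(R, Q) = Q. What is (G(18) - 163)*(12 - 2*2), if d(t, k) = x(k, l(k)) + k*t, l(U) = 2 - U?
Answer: -408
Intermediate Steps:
d(t, k) = 2 - k + k*t (d(t, k) = (2 - k) + k*t = 2 - k + k*t)
G(h) = -14 + 7*h (G(h) = (2 - h + h*0)*(-2 - 5) = (2 - h + 0)*(-7) = (2 - h)*(-7) = -14 + 7*h)
(G(18) - 163)*(12 - 2*2) = ((-14 + 7*18) - 163)*(12 - 2*2) = ((-14 + 126) - 163)*(12 - 4) = (112 - 163)*8 = -51*8 = -408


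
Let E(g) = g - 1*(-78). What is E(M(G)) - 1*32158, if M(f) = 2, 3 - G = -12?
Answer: -32078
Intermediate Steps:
G = 15 (G = 3 - 1*(-12) = 3 + 12 = 15)
E(g) = 78 + g (E(g) = g + 78 = 78 + g)
E(M(G)) - 1*32158 = (78 + 2) - 1*32158 = 80 - 32158 = -32078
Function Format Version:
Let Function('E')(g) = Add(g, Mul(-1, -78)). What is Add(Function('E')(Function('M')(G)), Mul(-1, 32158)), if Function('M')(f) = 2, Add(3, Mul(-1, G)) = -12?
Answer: -32078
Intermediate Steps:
G = 15 (G = Add(3, Mul(-1, -12)) = Add(3, 12) = 15)
Function('E')(g) = Add(78, g) (Function('E')(g) = Add(g, 78) = Add(78, g))
Add(Function('E')(Function('M')(G)), Mul(-1, 32158)) = Add(Add(78, 2), Mul(-1, 32158)) = Add(80, -32158) = -32078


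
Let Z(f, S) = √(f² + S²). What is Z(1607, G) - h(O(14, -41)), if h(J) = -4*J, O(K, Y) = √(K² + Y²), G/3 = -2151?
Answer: √44223658 + 4*√1877 ≈ 6823.4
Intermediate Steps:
G = -6453 (G = 3*(-2151) = -6453)
Z(f, S) = √(S² + f²)
Z(1607, G) - h(O(14, -41)) = √((-6453)² + 1607²) - (-4)*√(14² + (-41)²) = √(41641209 + 2582449) - (-4)*√(196 + 1681) = √44223658 - (-4)*√1877 = √44223658 + 4*√1877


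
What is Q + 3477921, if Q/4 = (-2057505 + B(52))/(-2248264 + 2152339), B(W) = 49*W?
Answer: 333627791753/95925 ≈ 3.4780e+6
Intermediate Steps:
Q = 8219828/95925 (Q = 4*((-2057505 + 49*52)/(-2248264 + 2152339)) = 4*((-2057505 + 2548)/(-95925)) = 4*(-2054957*(-1/95925)) = 4*(2054957/95925) = 8219828/95925 ≈ 85.690)
Q + 3477921 = 8219828/95925 + 3477921 = 333627791753/95925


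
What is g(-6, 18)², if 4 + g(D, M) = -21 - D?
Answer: 361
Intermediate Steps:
g(D, M) = -25 - D (g(D, M) = -4 + (-21 - D) = -25 - D)
g(-6, 18)² = (-25 - 1*(-6))² = (-25 + 6)² = (-19)² = 361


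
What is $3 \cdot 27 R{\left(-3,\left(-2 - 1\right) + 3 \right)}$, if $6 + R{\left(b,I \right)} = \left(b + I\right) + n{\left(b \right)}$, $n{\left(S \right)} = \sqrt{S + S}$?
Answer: $-729 + 81 i \sqrt{6} \approx -729.0 + 198.41 i$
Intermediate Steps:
$n{\left(S \right)} = \sqrt{2} \sqrt{S}$ ($n{\left(S \right)} = \sqrt{2 S} = \sqrt{2} \sqrt{S}$)
$R{\left(b,I \right)} = -6 + I + b + \sqrt{2} \sqrt{b}$ ($R{\left(b,I \right)} = -6 + \left(\left(b + I\right) + \sqrt{2} \sqrt{b}\right) = -6 + \left(\left(I + b\right) + \sqrt{2} \sqrt{b}\right) = -6 + \left(I + b + \sqrt{2} \sqrt{b}\right) = -6 + I + b + \sqrt{2} \sqrt{b}$)
$3 \cdot 27 R{\left(-3,\left(-2 - 1\right) + 3 \right)} = 3 \cdot 27 \left(-6 + \left(\left(-2 - 1\right) + 3\right) - 3 + \sqrt{2} \sqrt{-3}\right) = 81 \left(-6 + \left(-3 + 3\right) - 3 + \sqrt{2} i \sqrt{3}\right) = 81 \left(-6 + 0 - 3 + i \sqrt{6}\right) = 81 \left(-9 + i \sqrt{6}\right) = -729 + 81 i \sqrt{6}$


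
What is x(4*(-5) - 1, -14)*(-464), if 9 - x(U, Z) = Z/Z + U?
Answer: -13456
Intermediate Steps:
x(U, Z) = 8 - U (x(U, Z) = 9 - (Z/Z + U) = 9 - (1 + U) = 9 + (-1 - U) = 8 - U)
x(4*(-5) - 1, -14)*(-464) = (8 - (4*(-5) - 1))*(-464) = (8 - (-20 - 1))*(-464) = (8 - 1*(-21))*(-464) = (8 + 21)*(-464) = 29*(-464) = -13456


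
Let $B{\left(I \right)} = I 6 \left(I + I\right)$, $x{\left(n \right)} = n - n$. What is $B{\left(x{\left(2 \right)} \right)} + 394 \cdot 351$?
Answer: $138294$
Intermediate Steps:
$x{\left(n \right)} = 0$
$B{\left(I \right)} = 12 I^{2}$ ($B{\left(I \right)} = I 6 \cdot 2 I = I 12 I = 12 I^{2}$)
$B{\left(x{\left(2 \right)} \right)} + 394 \cdot 351 = 12 \cdot 0^{2} + 394 \cdot 351 = 12 \cdot 0 + 138294 = 0 + 138294 = 138294$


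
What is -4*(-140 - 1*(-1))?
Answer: 556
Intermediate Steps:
-4*(-140 - 1*(-1)) = -4*(-140 + 1) = -4*(-139) = -1*(-556) = 556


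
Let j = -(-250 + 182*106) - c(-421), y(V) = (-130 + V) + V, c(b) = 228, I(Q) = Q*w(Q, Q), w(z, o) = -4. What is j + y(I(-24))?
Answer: -19208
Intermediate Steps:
I(Q) = -4*Q (I(Q) = Q*(-4) = -4*Q)
y(V) = -130 + 2*V
j = -19270 (j = -(-250 + 182*106) - 1*228 = -(-250 + 19292) - 228 = -1*19042 - 228 = -19042 - 228 = -19270)
j + y(I(-24)) = -19270 + (-130 + 2*(-4*(-24))) = -19270 + (-130 + 2*96) = -19270 + (-130 + 192) = -19270 + 62 = -19208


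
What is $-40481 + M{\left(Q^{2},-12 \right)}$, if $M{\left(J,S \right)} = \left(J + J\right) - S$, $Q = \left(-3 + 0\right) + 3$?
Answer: $-40469$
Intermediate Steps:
$Q = 0$ ($Q = -3 + 3 = 0$)
$M{\left(J,S \right)} = - S + 2 J$ ($M{\left(J,S \right)} = 2 J - S = - S + 2 J$)
$-40481 + M{\left(Q^{2},-12 \right)} = -40481 + \left(\left(-1\right) \left(-12\right) + 2 \cdot 0^{2}\right) = -40481 + \left(12 + 2 \cdot 0\right) = -40481 + \left(12 + 0\right) = -40481 + 12 = -40469$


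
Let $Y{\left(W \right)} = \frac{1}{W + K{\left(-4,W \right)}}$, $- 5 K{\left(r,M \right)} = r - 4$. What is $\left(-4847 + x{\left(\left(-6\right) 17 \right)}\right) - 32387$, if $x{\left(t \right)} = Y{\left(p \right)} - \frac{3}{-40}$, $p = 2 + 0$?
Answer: $- \frac{13404113}{360} \approx -37234.0$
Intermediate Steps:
$K{\left(r,M \right)} = \frac{4}{5} - \frac{r}{5}$ ($K{\left(r,M \right)} = - \frac{r - 4}{5} = - \frac{-4 + r}{5} = \frac{4}{5} - \frac{r}{5}$)
$p = 2$
$Y{\left(W \right)} = \frac{1}{\frac{8}{5} + W}$ ($Y{\left(W \right)} = \frac{1}{W + \left(\frac{4}{5} - - \frac{4}{5}\right)} = \frac{1}{W + \left(\frac{4}{5} + \frac{4}{5}\right)} = \frac{1}{W + \frac{8}{5}} = \frac{1}{\frac{8}{5} + W}$)
$x{\left(t \right)} = \frac{127}{360}$ ($x{\left(t \right)} = \frac{5}{8 + 5 \cdot 2} - \frac{3}{-40} = \frac{5}{8 + 10} - 3 \left(- \frac{1}{40}\right) = \frac{5}{18} - - \frac{3}{40} = 5 \cdot \frac{1}{18} + \frac{3}{40} = \frac{5}{18} + \frac{3}{40} = \frac{127}{360}$)
$\left(-4847 + x{\left(\left(-6\right) 17 \right)}\right) - 32387 = \left(-4847 + \frac{127}{360}\right) - 32387 = - \frac{1744793}{360} - 32387 = - \frac{13404113}{360}$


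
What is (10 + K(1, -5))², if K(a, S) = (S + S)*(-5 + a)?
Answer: 2500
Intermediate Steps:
K(a, S) = 2*S*(-5 + a) (K(a, S) = (2*S)*(-5 + a) = 2*S*(-5 + a))
(10 + K(1, -5))² = (10 + 2*(-5)*(-5 + 1))² = (10 + 2*(-5)*(-4))² = (10 + 40)² = 50² = 2500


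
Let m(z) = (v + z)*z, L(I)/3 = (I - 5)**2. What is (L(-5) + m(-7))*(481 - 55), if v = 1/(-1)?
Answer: 151656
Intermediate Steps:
v = -1
L(I) = 3*(-5 + I)**2 (L(I) = 3*(I - 5)**2 = 3*(-5 + I)**2)
m(z) = z*(-1 + z) (m(z) = (-1 + z)*z = z*(-1 + z))
(L(-5) + m(-7))*(481 - 55) = (3*(-5 - 5)**2 - 7*(-1 - 7))*(481 - 55) = (3*(-10)**2 - 7*(-8))*426 = (3*100 + 56)*426 = (300 + 56)*426 = 356*426 = 151656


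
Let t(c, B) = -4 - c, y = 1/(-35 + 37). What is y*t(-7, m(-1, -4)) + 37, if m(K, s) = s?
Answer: 77/2 ≈ 38.500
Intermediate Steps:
y = ½ (y = 1/2 = ½ ≈ 0.50000)
y*t(-7, m(-1, -4)) + 37 = (-4 - 1*(-7))/2 + 37 = (-4 + 7)/2 + 37 = (½)*3 + 37 = 3/2 + 37 = 77/2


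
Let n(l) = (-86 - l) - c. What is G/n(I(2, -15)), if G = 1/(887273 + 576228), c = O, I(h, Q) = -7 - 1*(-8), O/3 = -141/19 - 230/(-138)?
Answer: -19/1939138825 ≈ -9.7982e-9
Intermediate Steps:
O = -328/19 (O = 3*(-141/19 - 230/(-138)) = 3*(-141*1/19 - 230*(-1/138)) = 3*(-141/19 + 5/3) = 3*(-328/57) = -328/19 ≈ -17.263)
I(h, Q) = 1 (I(h, Q) = -7 + 8 = 1)
c = -328/19 ≈ -17.263
G = 1/1463501 ≈ 6.8329e-7
n(l) = -1306/19 - l (n(l) = (-86 - l) - 1*(-328/19) = (-86 - l) + 328/19 = -1306/19 - l)
G/n(I(2, -15)) = 1/(1463501*(-1306/19 - 1*1)) = 1/(1463501*(-1306/19 - 1)) = 1/(1463501*(-1325/19)) = (1/1463501)*(-19/1325) = -19/1939138825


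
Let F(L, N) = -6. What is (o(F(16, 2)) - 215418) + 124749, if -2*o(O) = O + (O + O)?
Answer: -90660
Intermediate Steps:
o(O) = -3*O/2 (o(O) = -(O + (O + O))/2 = -(O + 2*O)/2 = -3*O/2)
(o(F(16, 2)) - 215418) + 124749 = (-3/2*(-6) - 215418) + 124749 = (9 - 215418) + 124749 = -215409 + 124749 = -90660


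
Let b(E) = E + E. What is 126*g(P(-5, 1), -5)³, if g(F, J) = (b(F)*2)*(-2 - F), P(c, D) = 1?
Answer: -217728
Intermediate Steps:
b(E) = 2*E
g(F, J) = 4*F*(-2 - F) (g(F, J) = ((2*F)*2)*(-2 - F) = (4*F)*(-2 - F) = 4*F*(-2 - F))
126*g(P(-5, 1), -5)³ = 126*(-4*1*(2 + 1))³ = 126*(-4*1*3)³ = 126*(-12)³ = 126*(-1728) = -217728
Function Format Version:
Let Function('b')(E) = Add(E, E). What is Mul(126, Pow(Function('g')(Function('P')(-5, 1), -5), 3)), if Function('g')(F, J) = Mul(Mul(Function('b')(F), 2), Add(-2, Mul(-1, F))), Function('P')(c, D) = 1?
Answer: -217728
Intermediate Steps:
Function('b')(E) = Mul(2, E)
Function('g')(F, J) = Mul(4, F, Add(-2, Mul(-1, F))) (Function('g')(F, J) = Mul(Mul(Mul(2, F), 2), Add(-2, Mul(-1, F))) = Mul(Mul(4, F), Add(-2, Mul(-1, F))) = Mul(4, F, Add(-2, Mul(-1, F))))
Mul(126, Pow(Function('g')(Function('P')(-5, 1), -5), 3)) = Mul(126, Pow(Mul(-4, 1, Add(2, 1)), 3)) = Mul(126, Pow(Mul(-4, 1, 3), 3)) = Mul(126, Pow(-12, 3)) = Mul(126, -1728) = -217728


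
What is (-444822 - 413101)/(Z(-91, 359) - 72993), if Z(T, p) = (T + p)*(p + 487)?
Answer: -857923/153735 ≈ -5.5805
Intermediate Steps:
Z(T, p) = (487 + p)*(T + p) (Z(T, p) = (T + p)*(487 + p) = (487 + p)*(T + p))
(-444822 - 413101)/(Z(-91, 359) - 72993) = (-444822 - 413101)/((359² + 487*(-91) + 487*359 - 91*359) - 72993) = -857923/((128881 - 44317 + 174833 - 32669) - 72993) = -857923/(226728 - 72993) = -857923/153735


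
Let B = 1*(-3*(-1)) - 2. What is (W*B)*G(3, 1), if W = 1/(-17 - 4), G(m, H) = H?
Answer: -1/21 ≈ -0.047619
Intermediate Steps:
W = -1/21 (W = 1/(-21) = -1/21 ≈ -0.047619)
B = 1 (B = 1*3 - 2 = 3 - 2 = 1)
(W*B)*G(3, 1) = -1/21*1*1 = -1/21*1 = -1/21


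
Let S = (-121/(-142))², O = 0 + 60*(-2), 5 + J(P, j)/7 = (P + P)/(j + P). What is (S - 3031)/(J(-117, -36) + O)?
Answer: 1038741531/49462292 ≈ 21.001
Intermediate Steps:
J(P, j) = -35 + 14*P/(P + j) (J(P, j) = -35 + 7*((P + P)/(j + P)) = -35 + 7*((2*P)/(P + j)) = -35 + 7*(2*P/(P + j)) = -35 + 14*P/(P + j))
O = -120 (O = 0 - 120 = -120)
S = 14641/20164 (S = (-121*(-1/142))² = (121/142)² = 14641/20164 ≈ 0.72610)
(S - 3031)/(J(-117, -36) + O) = (14641/20164 - 3031)/(7*(-5*(-36) - 3*(-117))/(-117 - 36) - 120) = -61102443/(20164*(7*(180 + 351)/(-153) - 120)) = -61102443/(20164*(7*(-1/153)*531 - 120)) = -61102443/(20164*(-413/17 - 120)) = -61102443/(20164*(-2453/17)) = -61102443/20164*(-17/2453) = 1038741531/49462292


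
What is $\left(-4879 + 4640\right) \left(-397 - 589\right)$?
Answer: $235654$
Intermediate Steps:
$\left(-4879 + 4640\right) \left(-397 - 589\right) = \left(-239\right) \left(-986\right) = 235654$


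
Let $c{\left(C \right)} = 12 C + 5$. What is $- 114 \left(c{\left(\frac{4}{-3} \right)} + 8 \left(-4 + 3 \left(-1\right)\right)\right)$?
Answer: $7638$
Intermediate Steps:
$c{\left(C \right)} = 5 + 12 C$
$- 114 \left(c{\left(\frac{4}{-3} \right)} + 8 \left(-4 + 3 \left(-1\right)\right)\right) = - 114 \left(\left(5 + 12 \frac{4}{-3}\right) + 8 \left(-4 + 3 \left(-1\right)\right)\right) = - 114 \left(\left(5 + 12 \cdot 4 \left(- \frac{1}{3}\right)\right) + 8 \left(-4 - 3\right)\right) = - 114 \left(\left(5 + 12 \left(- \frac{4}{3}\right)\right) + 8 \left(-7\right)\right) = - 114 \left(\left(5 - 16\right) - 56\right) = - 114 \left(-11 - 56\right) = \left(-114\right) \left(-67\right) = 7638$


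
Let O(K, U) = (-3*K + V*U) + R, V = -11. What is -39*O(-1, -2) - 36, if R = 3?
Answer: -1128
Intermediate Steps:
O(K, U) = 3 - 11*U - 3*K (O(K, U) = (-3*K - 11*U) + 3 = (-11*U - 3*K) + 3 = 3 - 11*U - 3*K)
-39*O(-1, -2) - 36 = -39*(3 - 11*(-2) - 3*(-1)) - 36 = -39*(3 + 22 + 3) - 36 = -39*28 - 36 = -1092 - 36 = -1128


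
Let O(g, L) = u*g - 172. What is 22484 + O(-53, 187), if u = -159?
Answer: 30739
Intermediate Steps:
O(g, L) = -172 - 159*g (O(g, L) = -159*g - 172 = -172 - 159*g)
22484 + O(-53, 187) = 22484 + (-172 - 159*(-53)) = 22484 + (-172 + 8427) = 22484 + 8255 = 30739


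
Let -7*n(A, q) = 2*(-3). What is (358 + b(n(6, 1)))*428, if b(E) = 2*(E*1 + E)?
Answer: 1082840/7 ≈ 1.5469e+5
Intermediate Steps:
n(A, q) = 6/7 (n(A, q) = -2*(-3)/7 = -⅐*(-6) = 6/7)
b(E) = 4*E (b(E) = 2*(E + E) = 2*(2*E) = 4*E)
(358 + b(n(6, 1)))*428 = (358 + 4*(6/7))*428 = (358 + 24/7)*428 = (2530/7)*428 = 1082840/7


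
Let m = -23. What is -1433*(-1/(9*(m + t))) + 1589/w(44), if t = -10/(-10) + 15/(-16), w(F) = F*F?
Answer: -39140141/6394608 ≈ -6.1208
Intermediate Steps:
w(F) = F**2
t = 1/16 (t = -10*(-1/10) + 15*(-1/16) = 1 - 15/16 = 1/16 ≈ 0.062500)
-1433*(-1/(9*(m + t))) + 1589/w(44) = -1433*(-1/(9*(-23 + 1/16))) + 1589/(44**2) = -1433/((-9*(-367/16))) + 1589/1936 = -1433/3303/16 + 1589*(1/1936) = -1433*16/3303 + 1589/1936 = -22928/3303 + 1589/1936 = -39140141/6394608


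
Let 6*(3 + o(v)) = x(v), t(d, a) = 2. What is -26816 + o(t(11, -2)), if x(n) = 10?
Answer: -80452/3 ≈ -26817.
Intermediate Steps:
o(v) = -4/3 (o(v) = -3 + (⅙)*10 = -3 + 5/3 = -4/3)
-26816 + o(t(11, -2)) = -26816 - 4/3 = -80452/3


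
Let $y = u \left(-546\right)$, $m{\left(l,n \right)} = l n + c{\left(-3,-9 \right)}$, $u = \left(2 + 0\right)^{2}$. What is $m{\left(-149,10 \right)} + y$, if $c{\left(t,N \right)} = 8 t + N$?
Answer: $-3707$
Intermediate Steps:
$u = 4$ ($u = 2^{2} = 4$)
$c{\left(t,N \right)} = N + 8 t$
$m{\left(l,n \right)} = -33 + l n$ ($m{\left(l,n \right)} = l n + \left(-9 + 8 \left(-3\right)\right) = l n - 33 = -33 + l n$)
$y = -2184$ ($y = 4 \left(-546\right) = -2184$)
$m{\left(-149,10 \right)} + y = \left(-33 - 1490\right) - 2184 = -1523 - 2184 = -3707$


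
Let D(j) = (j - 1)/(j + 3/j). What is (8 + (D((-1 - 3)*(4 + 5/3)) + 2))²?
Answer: 2635590244/21631801 ≈ 121.84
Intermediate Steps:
D(j) = (-1 + j)/(j + 3/j)
(8 + (D((-1 - 3)*(4 + 5/3)) + 2))² = (8 + (((-1 - 3)*(4 + 5/3))*(-1 + (-1 - 3)*(4 + 5/3))/(3 + ((-1 - 3)*(4 + 5/3))²) + 2))² = (8 + ((-4*(4 + 5*(⅓)))*(-1 - 4*(4 + 5*(⅓)))/(3 + (-4*(4 + 5*(⅓)))²) + 2))² = (8 + ((-4*(4 + 5/3))*(-1 - 4*(4 + 5/3))/(3 + (-4*(4 + 5/3))²) + 2))² = (8 + ((-4*17/3)*(-1 - 4*17/3)/(3 + (-4*17/3)²) + 2))² = (8 + (-68*(-1 - 68/3)/(3*(3 + (-68/3)²)) + 2))² = (8 + (-68/3*(-71/3)/(3 + 4624/9) + 2))² = (8 + (-68/3*(-71/3)/4651/9 + 2))² = (8 + (-68/3*9/4651*(-71/3) + 2))² = (8 + (4828/4651 + 2))² = (8 + 14130/4651)² = (51338/4651)² = 2635590244/21631801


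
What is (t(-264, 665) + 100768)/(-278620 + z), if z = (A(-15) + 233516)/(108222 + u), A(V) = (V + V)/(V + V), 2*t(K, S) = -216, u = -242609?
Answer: -13527395420/37443139457 ≈ -0.36128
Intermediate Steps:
t(K, S) = -108 (t(K, S) = (½)*(-216) = -108)
A(V) = 1 (A(V) = (2*V)/((2*V)) = (2*V)*(1/(2*V)) = 1)
z = -233517/134387 (z = (1 + 233516)/(108222 - 242609) = 233517/(-134387) = 233517*(-1/134387) = -233517/134387 ≈ -1.7376)
(t(-264, 665) + 100768)/(-278620 + z) = (-108 + 100768)/(-278620 - 233517/134387) = 100660/(-37443139457/134387) = 100660*(-134387/37443139457) = -13527395420/37443139457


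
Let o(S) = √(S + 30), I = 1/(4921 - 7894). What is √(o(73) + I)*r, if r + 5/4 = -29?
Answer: -121*√(-2973 + 8838729*√103)/11892 ≈ -96.367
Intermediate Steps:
I = -1/2973 (I = 1/(-2973) = -1/2973 ≈ -0.00033636)
o(S) = √(30 + S)
r = -121/4 (r = -5/4 - 29 = -121/4 ≈ -30.250)
√(o(73) + I)*r = √(√(30 + 73) - 1/2973)*(-121/4) = √(√103 - 1/2973)*(-121/4) = √(-1/2973 + √103)*(-121/4) = -121*√(-1/2973 + √103)/4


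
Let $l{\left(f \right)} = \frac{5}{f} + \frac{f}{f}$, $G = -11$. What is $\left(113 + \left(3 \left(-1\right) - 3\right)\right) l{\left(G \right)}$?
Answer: $\frac{642}{11} \approx 58.364$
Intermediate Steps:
$l{\left(f \right)} = 1 + \frac{5}{f}$ ($l{\left(f \right)} = \frac{5}{f} + 1 = 1 + \frac{5}{f}$)
$\left(113 + \left(3 \left(-1\right) - 3\right)\right) l{\left(G \right)} = \left(113 + \left(3 \left(-1\right) - 3\right)\right) \frac{5 - 11}{-11} = \left(113 - 6\right) \left(\left(- \frac{1}{11}\right) \left(-6\right)\right) = \left(113 - 6\right) \frac{6}{11} = 107 \cdot \frac{6}{11} = \frac{642}{11}$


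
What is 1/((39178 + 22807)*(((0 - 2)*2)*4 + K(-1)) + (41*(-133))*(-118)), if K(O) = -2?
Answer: -1/472276 ≈ -2.1174e-6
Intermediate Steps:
1/((39178 + 22807)*(((0 - 2)*2)*4 + K(-1)) + (41*(-133))*(-118)) = 1/((39178 + 22807)*(((0 - 2)*2)*4 - 2) + (41*(-133))*(-118)) = 1/(61985*(-2*2*4 - 2) - 5453*(-118)) = 1/(61985*(-4*4 - 2) + 643454) = 1/(61985*(-16 - 2) + 643454) = 1/(61985*(-18) + 643454) = 1/(-1115730 + 643454) = 1/(-472276) = -1/472276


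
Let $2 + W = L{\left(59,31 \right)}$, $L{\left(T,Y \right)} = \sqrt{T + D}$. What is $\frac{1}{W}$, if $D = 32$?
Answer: $\frac{2}{87} + \frac{\sqrt{91}}{87} \approx 0.13264$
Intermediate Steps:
$L{\left(T,Y \right)} = \sqrt{32 + T}$ ($L{\left(T,Y \right)} = \sqrt{T + 32} = \sqrt{32 + T}$)
$W = -2 + \sqrt{91}$ ($W = -2 + \sqrt{32 + 59} = -2 + \sqrt{91} \approx 7.5394$)
$\frac{1}{W} = \frac{1}{-2 + \sqrt{91}}$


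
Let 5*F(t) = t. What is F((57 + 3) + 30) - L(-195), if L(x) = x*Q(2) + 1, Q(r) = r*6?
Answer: 2357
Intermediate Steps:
Q(r) = 6*r
F(t) = t/5
L(x) = 1 + 12*x (L(x) = x*(6*2) + 1 = x*12 + 1 = 12*x + 1 = 1 + 12*x)
F((57 + 3) + 30) - L(-195) = ((57 + 3) + 30)/5 - (1 + 12*(-195)) = (60 + 30)/5 - (1 - 2340) = (1/5)*90 - 1*(-2339) = 18 + 2339 = 2357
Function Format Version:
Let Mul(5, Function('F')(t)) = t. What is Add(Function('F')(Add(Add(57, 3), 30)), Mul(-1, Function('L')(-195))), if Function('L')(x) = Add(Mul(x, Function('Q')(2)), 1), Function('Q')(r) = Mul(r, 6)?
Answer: 2357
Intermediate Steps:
Function('Q')(r) = Mul(6, r)
Function('F')(t) = Mul(Rational(1, 5), t)
Function('L')(x) = Add(1, Mul(12, x)) (Function('L')(x) = Add(Mul(x, Mul(6, 2)), 1) = Add(Mul(x, 12), 1) = Add(Mul(12, x), 1) = Add(1, Mul(12, x)))
Add(Function('F')(Add(Add(57, 3), 30)), Mul(-1, Function('L')(-195))) = Add(Mul(Rational(1, 5), Add(Add(57, 3), 30)), Mul(-1, Add(1, Mul(12, -195)))) = Add(Mul(Rational(1, 5), Add(60, 30)), Mul(-1, Add(1, -2340))) = Add(Mul(Rational(1, 5), 90), Mul(-1, -2339)) = Add(18, 2339) = 2357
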